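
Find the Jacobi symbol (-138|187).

(-138|187)
  = (49|187)    [-138 ≡ 49 mod 187]
  = (187|49)    [QR: 49 ≡ 1 mod 4, sign kept]
  = (40|49)    [187 ≡ 40 mod 49]
  = (5|49)    [49 ≡ 1 mod 8 ⇒ (2|49)^3 = +1]
  = (49|5)    [QR: 5 ≡ 1 mod 4, sign kept]
  = (4|5)    [49 ≡ 4 mod 5]
  = (1|5)    [5 ≡ 5 mod 8 ⇒ (2|5)^2 = +1]
  = 1    [(1|5) = 1]

1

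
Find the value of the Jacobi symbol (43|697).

(43|697)
  = (697|43)    [QR: 697 ≡ 1 mod 4, sign kept]
  = (9|43)    [697 ≡ 9 mod 43]
  = (43|9)    [QR: 9 ≡ 1 mod 4, sign kept]
  = (7|9)    [43 ≡ 7 mod 9]
  = (9|7)    [QR: 9 ≡ 1 mod 4, sign kept]
  = (2|7)    [9 ≡ 2 mod 7]
  = (1|7)    [7 ≡ 7 mod 8 ⇒ (2|7) = +1]
  = 1    [(1|7) = 1]

1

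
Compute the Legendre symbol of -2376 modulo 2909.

1

Reduce the numerator: -2376 ≡ 533 (mod 2909), so (-2376/2909) = (533/2909).
533 ≡ 1 (mod 4), so quadratic reciprocity gives (533/2909) = (2909/533). Reduce: 2909 ≡ 244 (mod 533). Now have (244/533).
Factor out 2: 244 = 2^2·61. Since 533 ≡ 5 (mod 8), (2/533) = -1, and (2/533)^2 = +1. Now have (61/533).
61 ≡ 1 (mod 4), so quadratic reciprocity gives (61/533) = (533/61). Reduce: 533 ≡ 45 (mod 61). Now have (45/61).
45 ≡ 1 (mod 4), so quadratic reciprocity gives (45/61) = (61/45). Reduce: 61 ≡ 16 (mod 45). Now have (16/45).
Factor out 2: 16 = 2^4. Since 45 ≡ 5 (mod 8), (2/45) = -1, and (2/45)^4 = +1. Now have (1/45).
(1/45) = 1. Collecting the sign factors: 1.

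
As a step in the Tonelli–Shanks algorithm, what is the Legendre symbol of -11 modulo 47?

Reduce the numerator: -11 ≡ 36 (mod 47), so (-11 / 47) = (36 / 47).
Factor out 2: 36 = 2^2·9. Since 47 ≡ 7 (mod 8), (2 / 47) = +1, and (2 / 47)^2 = +1. Now have (9 / 47).
9 ≡ 1 (mod 4), so quadratic reciprocity gives (9 / 47) = (47 / 9). Reduce: 47 ≡ 2 (mod 9). Now have (2 / 9).
Factor out 2: 2 = 2. Since 9 ≡ 1 (mod 8), (2 / 9) = +1. Now have (1 / 9).
(1 / 9) = 1. Collecting the sign factors: 1.

1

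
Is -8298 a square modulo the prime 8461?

no

(-8298/8461)
  = (163/8461)    [-8298 ≡ 163 mod 8461]
  = (8461/163)    [QR: 8461 ≡ 1 mod 4, sign kept]
  = (148/163)    [8461 ≡ 148 mod 163]
  = (37/163)    [163 ≡ 3 mod 8 ⇒ (2/163)^2 = +1]
  = (163/37)    [QR: 37 ≡ 1 mod 4, sign kept]
  = (15/37)    [163 ≡ 15 mod 37]
  = (37/15)    [QR: 37 ≡ 1 mod 4, sign kept]
  = (7/15)    [37 ≡ 7 mod 15]
  = -(15/7)    [QR: both ≡ 3 mod 4, sign flips]
  = -(1/7)    [15 ≡ 1 mod 7]
  = -1    [(1/7) = 1]
(-8298/8461) = -1, and 8461 is prime, so -8298 is not a quadratic residue mod 8461.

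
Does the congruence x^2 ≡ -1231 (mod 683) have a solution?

no

(-1231|683)
  = -(1231|683)    [683 ≡ 3 mod 4 ⇒ (-1|683) = -1]
  = -(548|683)    [1231 ≡ 548 mod 683]
  = -(137|683)    [683 ≡ 3 mod 8 ⇒ (2|683)^2 = +1]
  = -(683|137)    [QR: 137 ≡ 1 mod 4, sign kept]
  = -(135|137)    [683 ≡ 135 mod 137]
  = -(137|135)    [QR: 137 ≡ 1 mod 4, sign kept]
  = -(2|135)    [137 ≡ 2 mod 135]
  = -(1|135)    [135 ≡ 7 mod 8 ⇒ (2|135) = +1]
  = -1    [(1|135) = 1]
(-1231|683) = -1, and 683 is prime, so -1231 is not a quadratic residue mod 683.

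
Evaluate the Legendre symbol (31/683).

-1

Both 31 ≡ 3 and 683 ≡ 3 (mod 4), so reciprocity gives (31/683) = -(683/31). Reduce: 683 ≡ 1 (mod 31). Now have -(1/31).
(1/31) = 1. Collecting the sign factors: -1.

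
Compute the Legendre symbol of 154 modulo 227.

Factor out 2: 154 = 2·77. Since 227 ≡ 3 (mod 8), (2 / 227) = -1. Now have -(77 / 227).
77 ≡ 1 (mod 4), so quadratic reciprocity gives (77 / 227) = (227 / 77). Reduce: 227 ≡ 73 (mod 77). Now have -(73 / 77).
73 ≡ 1 (mod 4), so quadratic reciprocity gives (73 / 77) = (77 / 73). Reduce: 77 ≡ 4 (mod 73). Now have -(4 / 73).
Factor out 2: 4 = 2^2. Since 73 ≡ 1 (mod 8), (2 / 73) = +1, and (2 / 73)^2 = +1. Now have -(1 / 73).
(1 / 73) = 1. Collecting the sign factors: -1.

-1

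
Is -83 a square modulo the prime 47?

no

(-83/47)
  = (11/47)    [-83 ≡ 11 mod 47]
  = -(47/11)    [QR: both ≡ 3 mod 4, sign flips]
  = -(3/11)    [47 ≡ 3 mod 11]
  = (11/3)    [QR: both ≡ 3 mod 4, sign flips]
  = (2/3)    [11 ≡ 2 mod 3]
  = -(1/3)    [3 ≡ 3 mod 8 ⇒ (2/3) = -1]
  = -1    [(1/3) = 1]
(-83/47) = -1, and 47 is prime, so -83 is not a quadratic residue mod 47.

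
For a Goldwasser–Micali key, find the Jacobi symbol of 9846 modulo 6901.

(9846/6901)
  = (2945/6901)    [9846 ≡ 2945 mod 6901]
  = (6901/2945)    [QR: 2945 ≡ 1 mod 4, sign kept]
  = (1011/2945)    [6901 ≡ 1011 mod 2945]
  = (2945/1011)    [QR: 2945 ≡ 1 mod 4, sign kept]
  = (923/1011)    [2945 ≡ 923 mod 1011]
  = -(1011/923)    [QR: both ≡ 3 mod 4, sign flips]
  = -(88/923)    [1011 ≡ 88 mod 923]
  = (11/923)    [923 ≡ 3 mod 8 ⇒ (2/923)^3 = -1]
  = -(923/11)    [QR: both ≡ 3 mod 4, sign flips]
  = -(10/11)    [923 ≡ 10 mod 11]
  = (5/11)    [11 ≡ 3 mod 8 ⇒ (2/11) = -1]
  = (11/5)    [QR: 5 ≡ 1 mod 4, sign kept]
  = (1/5)    [11 ≡ 1 mod 5]
  = 1    [(1/5) = 1]

1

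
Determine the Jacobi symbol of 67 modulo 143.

-1

(67/143)
  = -(143/67)    [QR: both ≡ 3 mod 4, sign flips]
  = -(9/67)    [143 ≡ 9 mod 67]
  = -(67/9)    [QR: 9 ≡ 1 mod 4, sign kept]
  = -(4/9)    [67 ≡ 4 mod 9]
  = -(1/9)    [9 ≡ 1 mod 8 ⇒ (2/9)^2 = +1]
  = -1    [(1/9) = 1]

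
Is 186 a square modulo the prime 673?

(186/673)
  = (93/673)    [673 ≡ 1 mod 8 ⇒ (2/673) = +1]
  = (673/93)    [QR: 93 ≡ 1 mod 4, sign kept]
  = (22/93)    [673 ≡ 22 mod 93]
  = -(11/93)    [93 ≡ 5 mod 8 ⇒ (2/93) = -1]
  = -(93/11)    [QR: 93 ≡ 1 mod 4, sign kept]
  = -(5/11)    [93 ≡ 5 mod 11]
  = -(11/5)    [QR: 5 ≡ 1 mod 4, sign kept]
  = -(1/5)    [11 ≡ 1 mod 5]
  = -1    [(1/5) = 1]
(186/673) = -1, and 673 is prime, so 186 is not a quadratic residue mod 673.

no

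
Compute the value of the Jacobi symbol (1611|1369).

(1611|1369)
  = (242|1369)    [1611 ≡ 242 mod 1369]
  = (121|1369)    [1369 ≡ 1 mod 8 ⇒ (2|1369) = +1]
  = (1369|121)    [QR: 121 ≡ 1 mod 4, sign kept]
  = (38|121)    [1369 ≡ 38 mod 121]
  = (19|121)    [121 ≡ 1 mod 8 ⇒ (2|121) = +1]
  = (121|19)    [QR: 121 ≡ 1 mod 4, sign kept]
  = (7|19)    [121 ≡ 7 mod 19]
  = -(19|7)    [QR: both ≡ 3 mod 4, sign flips]
  = -(5|7)    [19 ≡ 5 mod 7]
  = -(7|5)    [QR: 5 ≡ 1 mod 4, sign kept]
  = -(2|5)    [7 ≡ 2 mod 5]
  = (1|5)    [5 ≡ 5 mod 8 ⇒ (2|5) = -1]
  = 1    [(1|5) = 1]

1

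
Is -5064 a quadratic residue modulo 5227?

Reduce the numerator: -5064 ≡ 163 (mod 5227), so (-5064/5227) = (163/5227).
Both 163 ≡ 3 and 5227 ≡ 3 (mod 4), so reciprocity gives (163/5227) = -(5227/163). Reduce: 5227 ≡ 11 (mod 163). Now have -(11/163).
Both 11 ≡ 3 and 163 ≡ 3 (mod 4), so reciprocity gives (11/163) = -(163/11). Reduce: 163 ≡ 9 (mod 11). Now have (9/11).
9 ≡ 1 (mod 4), so quadratic reciprocity gives (9/11) = (11/9). Reduce: 11 ≡ 2 (mod 9). Now have (2/9).
Factor out 2: 2 = 2. Since 9 ≡ 1 (mod 8), (2/9) = +1. Now have (1/9).
(1/9) = 1. Collecting the sign factors: 1.
(-5064/5227) = 1, and 5227 is prime, so -5064 is a quadratic residue mod 5227.

yes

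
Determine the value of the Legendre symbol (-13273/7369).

-1

(-13273/7369)
  = (13273/7369)    [7369 ≡ 1 mod 4 ⇒ (-1/7369) = +1]
  = (5904/7369)    [13273 ≡ 5904 mod 7369]
  = (369/7369)    [7369 ≡ 1 mod 8 ⇒ (2/7369)^4 = +1]
  = (7369/369)    [QR: 369 ≡ 1 mod 4, sign kept]
  = (358/369)    [7369 ≡ 358 mod 369]
  = (179/369)    [369 ≡ 1 mod 8 ⇒ (2/369) = +1]
  = (369/179)    [QR: 369 ≡ 1 mod 4, sign kept]
  = (11/179)    [369 ≡ 11 mod 179]
  = -(179/11)    [QR: both ≡ 3 mod 4, sign flips]
  = -(3/11)    [179 ≡ 3 mod 11]
  = (11/3)    [QR: both ≡ 3 mod 4, sign flips]
  = (2/3)    [11 ≡ 2 mod 3]
  = -(1/3)    [3 ≡ 3 mod 8 ⇒ (2/3) = -1]
  = -1    [(1/3) = 1]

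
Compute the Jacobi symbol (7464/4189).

(7464/4189)
  = (3275/4189)    [7464 ≡ 3275 mod 4189]
  = (4189/3275)    [QR: 4189 ≡ 1 mod 4, sign kept]
  = (914/3275)    [4189 ≡ 914 mod 3275]
  = -(457/3275)    [3275 ≡ 3 mod 8 ⇒ (2/3275) = -1]
  = -(3275/457)    [QR: 457 ≡ 1 mod 4, sign kept]
  = -(76/457)    [3275 ≡ 76 mod 457]
  = -(19/457)    [457 ≡ 1 mod 8 ⇒ (2/457)^2 = +1]
  = -(457/19)    [QR: 457 ≡ 1 mod 4, sign kept]
  = -(1/19)    [457 ≡ 1 mod 19]
  = -1    [(1/19) = 1]

-1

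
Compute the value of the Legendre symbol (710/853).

1

(710/853)
  = -(355/853)    [853 ≡ 5 mod 8 ⇒ (2/853) = -1]
  = -(853/355)    [QR: 853 ≡ 1 mod 4, sign kept]
  = -(143/355)    [853 ≡ 143 mod 355]
  = (355/143)    [QR: both ≡ 3 mod 4, sign flips]
  = (69/143)    [355 ≡ 69 mod 143]
  = (143/69)    [QR: 69 ≡ 1 mod 4, sign kept]
  = (5/69)    [143 ≡ 5 mod 69]
  = (69/5)    [QR: 5 ≡ 1 mod 4, sign kept]
  = (4/5)    [69 ≡ 4 mod 5]
  = (1/5)    [5 ≡ 5 mod 8 ⇒ (2/5)^2 = +1]
  = 1    [(1/5) = 1]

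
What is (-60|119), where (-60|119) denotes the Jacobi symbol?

(-60|119)
  = (59|119)    [-60 ≡ 59 mod 119]
  = -(119|59)    [QR: both ≡ 3 mod 4, sign flips]
  = -(1|59)    [119 ≡ 1 mod 59]
  = -1    [(1|59) = 1]

-1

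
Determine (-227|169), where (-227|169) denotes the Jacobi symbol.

1

Reduce the numerator: -227 ≡ 111 (mod 169), so (-227|169) = (111|169).
169 ≡ 1 (mod 4), so quadratic reciprocity gives (111|169) = (169|111). Reduce: 169 ≡ 58 (mod 111). Now have (58|111).
Factor out 2: 58 = 2·29. Since 111 ≡ 7 (mod 8), (2|111) = +1. Now have (29|111).
29 ≡ 1 (mod 4), so quadratic reciprocity gives (29|111) = (111|29). Reduce: 111 ≡ 24 (mod 29). Now have (24|29).
Factor out 2: 24 = 2^3·3. Since 29 ≡ 5 (mod 8), (2|29) = -1, and (2|29)^3 = -1. Now have -(3|29).
29 ≡ 1 (mod 4), so quadratic reciprocity gives (3|29) = (29|3). Reduce: 29 ≡ 2 (mod 3). Now have -(2|3).
Factor out 2: 2 = 2. Since 3 ≡ 3 (mod 8), (2|3) = -1. Now have (1|3).
(1|3) = 1. Collecting the sign factors: 1.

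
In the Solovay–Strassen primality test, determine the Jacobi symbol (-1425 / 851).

(-1425 / 851)
  = -(1425 / 851)    [851 ≡ 3 mod 4 ⇒ (-1 / 851) = -1]
  = -(574 / 851)    [1425 ≡ 574 mod 851]
  = (287 / 851)    [851 ≡ 3 mod 8 ⇒ (2 / 851) = -1]
  = -(851 / 287)    [QR: both ≡ 3 mod 4, sign flips]
  = -(277 / 287)    [851 ≡ 277 mod 287]
  = -(287 / 277)    [QR: 277 ≡ 1 mod 4, sign kept]
  = -(10 / 277)    [287 ≡ 10 mod 277]
  = (5 / 277)    [277 ≡ 5 mod 8 ⇒ (2 / 277) = -1]
  = (277 / 5)    [QR: 5 ≡ 1 mod 4, sign kept]
  = (2 / 5)    [277 ≡ 2 mod 5]
  = -(1 / 5)    [5 ≡ 5 mod 8 ⇒ (2 / 5) = -1]
  = -1    [(1 / 5) = 1]

-1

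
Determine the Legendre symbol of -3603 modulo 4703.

1

(-3603|4703)
  = (1100|4703)    [-3603 ≡ 1100 mod 4703]
  = (275|4703)    [4703 ≡ 7 mod 8 ⇒ (2|4703)^2 = +1]
  = -(4703|275)    [QR: both ≡ 3 mod 4, sign flips]
  = -(28|275)    [4703 ≡ 28 mod 275]
  = -(7|275)    [275 ≡ 3 mod 8 ⇒ (2|275)^2 = +1]
  = (275|7)    [QR: both ≡ 3 mod 4, sign flips]
  = (2|7)    [275 ≡ 2 mod 7]
  = (1|7)    [7 ≡ 7 mod 8 ⇒ (2|7) = +1]
  = 1    [(1|7) = 1]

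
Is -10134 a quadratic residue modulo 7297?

Pull out -1: (-10134|7297) = (-1|7297)·(10134|7297). Since 7297 ≡ 1 (mod 4), (-1|7297) = +1. Now have (10134|7297).
Reduce the numerator: 10134 ≡ 2837 (mod 7297), so (10134|7297) = (2837|7297).
2837 ≡ 1 (mod 4), so quadratic reciprocity gives (2837|7297) = (7297|2837). Reduce: 7297 ≡ 1623 (mod 2837). Now have (1623|2837).
2837 ≡ 1 (mod 4), so quadratic reciprocity gives (1623|2837) = (2837|1623). Reduce: 2837 ≡ 1214 (mod 1623). Now have (1214|1623).
Factor out 2: 1214 = 2·607. Since 1623 ≡ 7 (mod 8), (2|1623) = +1. Now have (607|1623).
Both 607 ≡ 3 and 1623 ≡ 3 (mod 4), so reciprocity gives (607|1623) = -(1623|607). Reduce: 1623 ≡ 409 (mod 607). Now have -(409|607).
409 ≡ 1 (mod 4), so quadratic reciprocity gives (409|607) = (607|409). Reduce: 607 ≡ 198 (mod 409). Now have -(198|409).
Factor out 2: 198 = 2·99. Since 409 ≡ 1 (mod 8), (2|409) = +1. Now have -(99|409).
409 ≡ 1 (mod 4), so quadratic reciprocity gives (99|409) = (409|99). Reduce: 409 ≡ 13 (mod 99). Now have -(13|99).
13 ≡ 1 (mod 4), so quadratic reciprocity gives (13|99) = (99|13). Reduce: 99 ≡ 8 (mod 13). Now have -(8|13).
Factor out 2: 8 = 2^3. Since 13 ≡ 5 (mod 8), (2|13) = -1, and (2|13)^3 = -1. Now have (1|13).
(1|13) = 1. Collecting the sign factors: 1.
(-10134|7297) = 1, and 7297 is prime, so -10134 is a quadratic residue mod 7297.

yes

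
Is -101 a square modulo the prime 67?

Reduce the numerator: -101 ≡ 33 (mod 67), so (-101/67) = (33/67).
33 ≡ 1 (mod 4), so quadratic reciprocity gives (33/67) = (67/33). Reduce: 67 ≡ 1 (mod 33). Now have (1/33).
(1/33) = 1. Collecting the sign factors: 1.
(-101/67) = 1, and 67 is prime, so -101 is a quadratic residue mod 67.

yes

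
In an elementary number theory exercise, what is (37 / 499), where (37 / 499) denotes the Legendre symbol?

-1

(37 / 499)
  = (499 / 37)    [QR: 37 ≡ 1 mod 4, sign kept]
  = (18 / 37)    [499 ≡ 18 mod 37]
  = -(9 / 37)    [37 ≡ 5 mod 8 ⇒ (2 / 37) = -1]
  = -(37 / 9)    [QR: 9 ≡ 1 mod 4, sign kept]
  = -(1 / 9)    [37 ≡ 1 mod 9]
  = -1    [(1 / 9) = 1]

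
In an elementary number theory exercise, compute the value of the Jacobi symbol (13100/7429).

-1

Reduce the numerator: 13100 ≡ 5671 (mod 7429), so (13100/7429) = (5671/7429).
7429 ≡ 1 (mod 4), so quadratic reciprocity gives (5671/7429) = (7429/5671). Reduce: 7429 ≡ 1758 (mod 5671). Now have (1758/5671).
Factor out 2: 1758 = 2·879. Since 5671 ≡ 7 (mod 8), (2/5671) = +1. Now have (879/5671).
Both 879 ≡ 3 and 5671 ≡ 3 (mod 4), so reciprocity gives (879/5671) = -(5671/879). Reduce: 5671 ≡ 397 (mod 879). Now have -(397/879).
397 ≡ 1 (mod 4), so quadratic reciprocity gives (397/879) = (879/397). Reduce: 879 ≡ 85 (mod 397). Now have -(85/397).
85 ≡ 1 (mod 4), so quadratic reciprocity gives (85/397) = (397/85). Reduce: 397 ≡ 57 (mod 85). Now have -(57/85).
57 ≡ 1 (mod 4), so quadratic reciprocity gives (57/85) = (85/57). Reduce: 85 ≡ 28 (mod 57). Now have -(28/57).
Factor out 2: 28 = 2^2·7. Since 57 ≡ 1 (mod 8), (2/57) = +1, and (2/57)^2 = +1. Now have -(7/57).
57 ≡ 1 (mod 4), so quadratic reciprocity gives (7/57) = (57/7). Reduce: 57 ≡ 1 (mod 7). Now have -(1/7).
(1/7) = 1. Collecting the sign factors: -1.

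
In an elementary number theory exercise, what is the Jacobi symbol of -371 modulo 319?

1

Pull out -1: (-371/319) = (-1/319)·(371/319). Since 319 ≡ 3 (mod 4), (-1/319) = -1. Now have -(371/319).
Reduce the numerator: 371 ≡ 52 (mod 319), so (371/319) = (52/319).
Factor out 2: 52 = 2^2·13. Since 319 ≡ 7 (mod 8), (2/319) = +1, and (2/319)^2 = +1. Now have -(13/319).
13 ≡ 1 (mod 4), so quadratic reciprocity gives (13/319) = (319/13). Reduce: 319 ≡ 7 (mod 13). Now have -(7/13).
13 ≡ 1 (mod 4), so quadratic reciprocity gives (7/13) = (13/7). Reduce: 13 ≡ 6 (mod 7). Now have -(6/7).
Factor out 2: 6 = 2·3. Since 7 ≡ 7 (mod 8), (2/7) = +1. Now have -(3/7).
Both 3 ≡ 3 and 7 ≡ 3 (mod 4), so reciprocity gives (3/7) = -(7/3). Reduce: 7 ≡ 1 (mod 3). Now have (1/3).
(1/3) = 1. Collecting the sign factors: 1.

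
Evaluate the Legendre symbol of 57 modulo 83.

(57/83)
  = (83/57)    [QR: 57 ≡ 1 mod 4, sign kept]
  = (26/57)    [83 ≡ 26 mod 57]
  = (13/57)    [57 ≡ 1 mod 8 ⇒ (2/57) = +1]
  = (57/13)    [QR: 13 ≡ 1 mod 4, sign kept]
  = (5/13)    [57 ≡ 5 mod 13]
  = (13/5)    [QR: 5 ≡ 1 mod 4, sign kept]
  = (3/5)    [13 ≡ 3 mod 5]
  = (5/3)    [QR: 5 ≡ 1 mod 4, sign kept]
  = (2/3)    [5 ≡ 2 mod 3]
  = -(1/3)    [3 ≡ 3 mod 8 ⇒ (2/3) = -1]
  = -1    [(1/3) = 1]

-1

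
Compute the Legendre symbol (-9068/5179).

1

Reduce the numerator: -9068 ≡ 1290 (mod 5179), so (-9068/5179) = (1290/5179).
Factor out 2: 1290 = 2·645. Since 5179 ≡ 3 (mod 8), (2/5179) = -1. Now have -(645/5179).
645 ≡ 1 (mod 4), so quadratic reciprocity gives (645/5179) = (5179/645). Reduce: 5179 ≡ 19 (mod 645). Now have -(19/645).
645 ≡ 1 (mod 4), so quadratic reciprocity gives (19/645) = (645/19). Reduce: 645 ≡ 18 (mod 19). Now have -(18/19).
Factor out 2: 18 = 2·9. Since 19 ≡ 3 (mod 8), (2/19) = -1. Now have (9/19).
9 ≡ 1 (mod 4), so quadratic reciprocity gives (9/19) = (19/9). Reduce: 19 ≡ 1 (mod 9). Now have (1/9).
(1/9) = 1. Collecting the sign factors: 1.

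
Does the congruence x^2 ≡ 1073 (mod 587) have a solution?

(1073/587)
  = (486/587)    [1073 ≡ 486 mod 587]
  = -(243/587)    [587 ≡ 3 mod 8 ⇒ (2/587) = -1]
  = (587/243)    [QR: both ≡ 3 mod 4, sign flips]
  = (101/243)    [587 ≡ 101 mod 243]
  = (243/101)    [QR: 101 ≡ 1 mod 4, sign kept]
  = (41/101)    [243 ≡ 41 mod 101]
  = (101/41)    [QR: 41 ≡ 1 mod 4, sign kept]
  = (19/41)    [101 ≡ 19 mod 41]
  = (41/19)    [QR: 41 ≡ 1 mod 4, sign kept]
  = (3/19)    [41 ≡ 3 mod 19]
  = -(19/3)    [QR: both ≡ 3 mod 4, sign flips]
  = -(1/3)    [19 ≡ 1 mod 3]
  = -1    [(1/3) = 1]
The Legendre symbol is -1, so x^2 ≡ 1073 (mod 587) has no solution.

no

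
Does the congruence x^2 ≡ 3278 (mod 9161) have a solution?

Factor out 2: 3278 = 2·1639. Since 9161 ≡ 1 (mod 8), (2|9161) = +1. Now have (1639|9161).
9161 ≡ 1 (mod 4), so quadratic reciprocity gives (1639|9161) = (9161|1639). Reduce: 9161 ≡ 966 (mod 1639). Now have (966|1639).
Factor out 2: 966 = 2·483. Since 1639 ≡ 7 (mod 8), (2|1639) = +1. Now have (483|1639).
Both 483 ≡ 3 and 1639 ≡ 3 (mod 4), so reciprocity gives (483|1639) = -(1639|483). Reduce: 1639 ≡ 190 (mod 483). Now have -(190|483).
Factor out 2: 190 = 2·95. Since 483 ≡ 3 (mod 8), (2|483) = -1. Now have (95|483).
Both 95 ≡ 3 and 483 ≡ 3 (mod 4), so reciprocity gives (95|483) = -(483|95). Reduce: 483 ≡ 8 (mod 95). Now have -(8|95).
Factor out 2: 8 = 2^3. Since 95 ≡ 7 (mod 8), (2|95) = +1, and (2|95)^3 = +1. Now have -(1|95).
(1|95) = 1. Collecting the sign factors: -1.
(3278|9161) = -1, and 9161 is prime, so 3278 is not a quadratic residue mod 9161.

no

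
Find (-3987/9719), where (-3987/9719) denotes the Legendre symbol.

-1

(-3987/9719)
  = -(3987/9719)    [9719 ≡ 3 mod 4 ⇒ (-1/9719) = -1]
  = (9719/3987)    [QR: both ≡ 3 mod 4, sign flips]
  = (1745/3987)    [9719 ≡ 1745 mod 3987]
  = (3987/1745)    [QR: 1745 ≡ 1 mod 4, sign kept]
  = (497/1745)    [3987 ≡ 497 mod 1745]
  = (1745/497)    [QR: 497 ≡ 1 mod 4, sign kept]
  = (254/497)    [1745 ≡ 254 mod 497]
  = (127/497)    [497 ≡ 1 mod 8 ⇒ (2/497) = +1]
  = (497/127)    [QR: 497 ≡ 1 mod 4, sign kept]
  = (116/127)    [497 ≡ 116 mod 127]
  = (29/127)    [127 ≡ 7 mod 8 ⇒ (2/127)^2 = +1]
  = (127/29)    [QR: 29 ≡ 1 mod 4, sign kept]
  = (11/29)    [127 ≡ 11 mod 29]
  = (29/11)    [QR: 29 ≡ 1 mod 4, sign kept]
  = (7/11)    [29 ≡ 7 mod 11]
  = -(11/7)    [QR: both ≡ 3 mod 4, sign flips]
  = -(4/7)    [11 ≡ 4 mod 7]
  = -(1/7)    [7 ≡ 7 mod 8 ⇒ (2/7)^2 = +1]
  = -1    [(1/7) = 1]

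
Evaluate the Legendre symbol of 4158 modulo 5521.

1

(4158 / 5521)
  = (2079 / 5521)    [5521 ≡ 1 mod 8 ⇒ (2 / 5521) = +1]
  = (5521 / 2079)    [QR: 5521 ≡ 1 mod 4, sign kept]
  = (1363 / 2079)    [5521 ≡ 1363 mod 2079]
  = -(2079 / 1363)    [QR: both ≡ 3 mod 4, sign flips]
  = -(716 / 1363)    [2079 ≡ 716 mod 1363]
  = -(179 / 1363)    [1363 ≡ 3 mod 8 ⇒ (2 / 1363)^2 = +1]
  = (1363 / 179)    [QR: both ≡ 3 mod 4, sign flips]
  = (110 / 179)    [1363 ≡ 110 mod 179]
  = -(55 / 179)    [179 ≡ 3 mod 8 ⇒ (2 / 179) = -1]
  = (179 / 55)    [QR: both ≡ 3 mod 4, sign flips]
  = (14 / 55)    [179 ≡ 14 mod 55]
  = (7 / 55)    [55 ≡ 7 mod 8 ⇒ (2 / 55) = +1]
  = -(55 / 7)    [QR: both ≡ 3 mod 4, sign flips]
  = -(6 / 7)    [55 ≡ 6 mod 7]
  = -(3 / 7)    [7 ≡ 7 mod 8 ⇒ (2 / 7) = +1]
  = (7 / 3)    [QR: both ≡ 3 mod 4, sign flips]
  = (1 / 3)    [7 ≡ 1 mod 3]
  = 1    [(1 / 3) = 1]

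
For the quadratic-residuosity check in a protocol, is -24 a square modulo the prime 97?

Pull out -1: (-24|97) = (-1|97)·(24|97). Since 97 ≡ 1 (mod 4), (-1|97) = +1. Now have (24|97).
Factor out 2: 24 = 2^3·3. Since 97 ≡ 1 (mod 8), (2|97) = +1, and (2|97)^3 = +1. Now have (3|97).
97 ≡ 1 (mod 4), so quadratic reciprocity gives (3|97) = (97|3). Reduce: 97 ≡ 1 (mod 3). Now have (1|3).
(1|3) = 1. Collecting the sign factors: 1.
The Legendre symbol is 1, so x^2 ≡ -24 (mod 97) has solution.

yes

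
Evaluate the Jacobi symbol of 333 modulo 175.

Reduce the numerator: 333 ≡ 158 (mod 175), so (333 / 175) = (158 / 175).
Factor out 2: 158 = 2·79. Since 175 ≡ 7 (mod 8), (2 / 175) = +1. Now have (79 / 175).
Both 79 ≡ 3 and 175 ≡ 3 (mod 4), so reciprocity gives (79 / 175) = -(175 / 79). Reduce: 175 ≡ 17 (mod 79). Now have -(17 / 79).
17 ≡ 1 (mod 4), so quadratic reciprocity gives (17 / 79) = (79 / 17). Reduce: 79 ≡ 11 (mod 17). Now have -(11 / 17).
17 ≡ 1 (mod 4), so quadratic reciprocity gives (11 / 17) = (17 / 11). Reduce: 17 ≡ 6 (mod 11). Now have -(6 / 11).
Factor out 2: 6 = 2·3. Since 11 ≡ 3 (mod 8), (2 / 11) = -1. Now have (3 / 11).
Both 3 ≡ 3 and 11 ≡ 3 (mod 4), so reciprocity gives (3 / 11) = -(11 / 3). Reduce: 11 ≡ 2 (mod 3). Now have -(2 / 3).
Factor out 2: 2 = 2. Since 3 ≡ 3 (mod 8), (2 / 3) = -1. Now have (1 / 3).
(1 / 3) = 1. Collecting the sign factors: 1.

1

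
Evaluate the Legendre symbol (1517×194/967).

1

By multiplicativity, (1517·194/967) = (1517/967)·(194/967).
First factor (1517/967):
Reduce the numerator: 1517 ≡ 550 (mod 967), so (1517/967) = (550/967).
Factor out 2: 550 = 2·275. Since 967 ≡ 7 (mod 8), (2/967) = +1. Now have (275/967).
Both 275 ≡ 3 and 967 ≡ 3 (mod 4), so reciprocity gives (275/967) = -(967/275). Reduce: 967 ≡ 142 (mod 275). Now have -(142/275).
Factor out 2: 142 = 2·71. Since 275 ≡ 3 (mod 8), (2/275) = -1. Now have (71/275).
Both 71 ≡ 3 and 275 ≡ 3 (mod 4), so reciprocity gives (71/275) = -(275/71). Reduce: 275 ≡ 62 (mod 71). Now have -(62/71).
Factor out 2: 62 = 2·31. Since 71 ≡ 7 (mod 8), (2/71) = +1. Now have -(31/71).
Both 31 ≡ 3 and 71 ≡ 3 (mod 4), so reciprocity gives (31/71) = -(71/31). Reduce: 71 ≡ 9 (mod 31). Now have (9/31).
9 ≡ 1 (mod 4), so quadratic reciprocity gives (9/31) = (31/9). Reduce: 31 ≡ 4 (mod 9). Now have (4/9).
Factor out 2: 4 = 2^2. Since 9 ≡ 1 (mod 8), (2/9) = +1, and (2/9)^2 = +1. Now have (1/9).
(1/9) = 1. Collecting the sign factors: 1.
Second factor (194/967):
Factor out 2: 194 = 2·97. Since 967 ≡ 7 (mod 8), (2/967) = +1. Now have (97/967).
97 ≡ 1 (mod 4), so quadratic reciprocity gives (97/967) = (967/97). Reduce: 967 ≡ 94 (mod 97). Now have (94/97).
Factor out 2: 94 = 2·47. Since 97 ≡ 1 (mod 8), (2/97) = +1. Now have (47/97).
97 ≡ 1 (mod 4), so quadratic reciprocity gives (47/97) = (97/47). Reduce: 97 ≡ 3 (mod 47). Now have (3/47).
Both 3 ≡ 3 and 47 ≡ 3 (mod 4), so reciprocity gives (3/47) = -(47/3). Reduce: 47 ≡ 2 (mod 3). Now have -(2/3).
Factor out 2: 2 = 2. Since 3 ≡ 3 (mod 8), (2/3) = -1. Now have (1/3).
(1/3) = 1. Collecting the sign factors: 1.
Product: (1)·(1) = 1.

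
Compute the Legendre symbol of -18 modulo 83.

1

(-18 / 83)
  = -(18 / 83)    [83 ≡ 3 mod 4 ⇒ (-1 / 83) = -1]
  = (9 / 83)    [83 ≡ 3 mod 8 ⇒ (2 / 83) = -1]
  = (83 / 9)    [QR: 9 ≡ 1 mod 4, sign kept]
  = (2 / 9)    [83 ≡ 2 mod 9]
  = (1 / 9)    [9 ≡ 1 mod 8 ⇒ (2 / 9) = +1]
  = 1    [(1 / 9) = 1]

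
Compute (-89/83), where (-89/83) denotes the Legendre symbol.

Reduce the numerator: -89 ≡ 77 (mod 83), so (-89/83) = (77/83).
77 ≡ 1 (mod 4), so quadratic reciprocity gives (77/83) = (83/77). Reduce: 83 ≡ 6 (mod 77). Now have (6/77).
Factor out 2: 6 = 2·3. Since 77 ≡ 5 (mod 8), (2/77) = -1. Now have -(3/77).
77 ≡ 1 (mod 4), so quadratic reciprocity gives (3/77) = (77/3). Reduce: 77 ≡ 2 (mod 3). Now have -(2/3).
Factor out 2: 2 = 2. Since 3 ≡ 3 (mod 8), (2/3) = -1. Now have (1/3).
(1/3) = 1. Collecting the sign factors: 1.

1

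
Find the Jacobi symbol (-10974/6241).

(-10974/6241)
  = (1508/6241)    [-10974 ≡ 1508 mod 6241]
  = (377/6241)    [6241 ≡ 1 mod 8 ⇒ (2/6241)^2 = +1]
  = (6241/377)    [QR: 377 ≡ 1 mod 4, sign kept]
  = (209/377)    [6241 ≡ 209 mod 377]
  = (377/209)    [QR: 209 ≡ 1 mod 4, sign kept]
  = (168/209)    [377 ≡ 168 mod 209]
  = (21/209)    [209 ≡ 1 mod 8 ⇒ (2/209)^3 = +1]
  = (209/21)    [QR: 21 ≡ 1 mod 4, sign kept]
  = (20/21)    [209 ≡ 20 mod 21]
  = (5/21)    [21 ≡ 5 mod 8 ⇒ (2/21)^2 = +1]
  = (21/5)    [QR: 5 ≡ 1 mod 4, sign kept]
  = (1/5)    [21 ≡ 1 mod 5]
  = 1    [(1/5) = 1]

1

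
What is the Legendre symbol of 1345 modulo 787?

-1

Reduce the numerator: 1345 ≡ 558 (mod 787), so (1345/787) = (558/787).
Factor out 2: 558 = 2·279. Since 787 ≡ 3 (mod 8), (2/787) = -1. Now have -(279/787).
Both 279 ≡ 3 and 787 ≡ 3 (mod 4), so reciprocity gives (279/787) = -(787/279). Reduce: 787 ≡ 229 (mod 279). Now have (229/279).
229 ≡ 1 (mod 4), so quadratic reciprocity gives (229/279) = (279/229). Reduce: 279 ≡ 50 (mod 229). Now have (50/229).
Factor out 2: 50 = 2·25. Since 229 ≡ 5 (mod 8), (2/229) = -1. Now have -(25/229).
25 ≡ 1 (mod 4), so quadratic reciprocity gives (25/229) = (229/25). Reduce: 229 ≡ 4 (mod 25). Now have -(4/25).
Factor out 2: 4 = 2^2. Since 25 ≡ 1 (mod 8), (2/25) = +1, and (2/25)^2 = +1. Now have -(1/25).
(1/25) = 1. Collecting the sign factors: -1.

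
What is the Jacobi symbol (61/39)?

Reduce the numerator: 61 ≡ 22 (mod 39), so (61/39) = (22/39).
Factor out 2: 22 = 2·11. Since 39 ≡ 7 (mod 8), (2/39) = +1. Now have (11/39).
Both 11 ≡ 3 and 39 ≡ 3 (mod 4), so reciprocity gives (11/39) = -(39/11). Reduce: 39 ≡ 6 (mod 11). Now have -(6/11).
Factor out 2: 6 = 2·3. Since 11 ≡ 3 (mod 8), (2/11) = -1. Now have (3/11).
Both 3 ≡ 3 and 11 ≡ 3 (mod 4), so reciprocity gives (3/11) = -(11/3). Reduce: 11 ≡ 2 (mod 3). Now have -(2/3).
Factor out 2: 2 = 2. Since 3 ≡ 3 (mod 8), (2/3) = -1. Now have (1/3).
(1/3) = 1. Collecting the sign factors: 1.

1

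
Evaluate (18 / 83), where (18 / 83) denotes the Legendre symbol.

Factor out 2: 18 = 2·9. Since 83 ≡ 3 (mod 8), (2 / 83) = -1. Now have -(9 / 83).
9 ≡ 1 (mod 4), so quadratic reciprocity gives (9 / 83) = (83 / 9). Reduce: 83 ≡ 2 (mod 9). Now have -(2 / 9).
Factor out 2: 2 = 2. Since 9 ≡ 1 (mod 8), (2 / 9) = +1. Now have -(1 / 9).
(1 / 9) = 1. Collecting the sign factors: -1.

-1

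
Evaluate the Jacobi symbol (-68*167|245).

1

By multiplicativity, (-68·167|245) = (-68|245)·(167|245).
First factor (-68|245):
Pull out -1: (-68|245) = (-1|245)·(68|245). Since 245 ≡ 1 (mod 4), (-1|245) = +1. Now have (68|245).
Factor out 2: 68 = 2^2·17. Since 245 ≡ 5 (mod 8), (2|245) = -1, and (2|245)^2 = +1. Now have (17|245).
17 ≡ 1 (mod 4), so quadratic reciprocity gives (17|245) = (245|17). Reduce: 245 ≡ 7 (mod 17). Now have (7|17).
17 ≡ 1 (mod 4), so quadratic reciprocity gives (7|17) = (17|7). Reduce: 17 ≡ 3 (mod 7). Now have (3|7).
Both 3 ≡ 3 and 7 ≡ 3 (mod 4), so reciprocity gives (3|7) = -(7|3). Reduce: 7 ≡ 1 (mod 3). Now have -(1|3).
(1|3) = 1. Collecting the sign factors: -1.
Second factor (167|245):
245 ≡ 1 (mod 4), so quadratic reciprocity gives (167|245) = (245|167). Reduce: 245 ≡ 78 (mod 167). Now have (78|167).
Factor out 2: 78 = 2·39. Since 167 ≡ 7 (mod 8), (2|167) = +1. Now have (39|167).
Both 39 ≡ 3 and 167 ≡ 3 (mod 4), so reciprocity gives (39|167) = -(167|39). Reduce: 167 ≡ 11 (mod 39). Now have -(11|39).
Both 11 ≡ 3 and 39 ≡ 3 (mod 4), so reciprocity gives (11|39) = -(39|11). Reduce: 39 ≡ 6 (mod 11). Now have (6|11).
Factor out 2: 6 = 2·3. Since 11 ≡ 3 (mod 8), (2|11) = -1. Now have -(3|11).
Both 3 ≡ 3 and 11 ≡ 3 (mod 4), so reciprocity gives (3|11) = -(11|3). Reduce: 11 ≡ 2 (mod 3). Now have (2|3).
Factor out 2: 2 = 2. Since 3 ≡ 3 (mod 8), (2|3) = -1. Now have -(1|3).
(1|3) = 1. Collecting the sign factors: -1.
Product: (-1)·(-1) = 1.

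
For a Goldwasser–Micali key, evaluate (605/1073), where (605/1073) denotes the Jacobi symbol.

605 ≡ 1 (mod 4), so quadratic reciprocity gives (605/1073) = (1073/605). Reduce: 1073 ≡ 468 (mod 605). Now have (468/605).
Factor out 2: 468 = 2^2·117. Since 605 ≡ 5 (mod 8), (2/605) = -1, and (2/605)^2 = +1. Now have (117/605).
117 ≡ 1 (mod 4), so quadratic reciprocity gives (117/605) = (605/117). Reduce: 605 ≡ 20 (mod 117). Now have (20/117).
Factor out 2: 20 = 2^2·5. Since 117 ≡ 5 (mod 8), (2/117) = -1, and (2/117)^2 = +1. Now have (5/117).
5 ≡ 1 (mod 4), so quadratic reciprocity gives (5/117) = (117/5). Reduce: 117 ≡ 2 (mod 5). Now have (2/5).
Factor out 2: 2 = 2. Since 5 ≡ 5 (mod 8), (2/5) = -1. Now have -(1/5).
(1/5) = 1. Collecting the sign factors: -1.

-1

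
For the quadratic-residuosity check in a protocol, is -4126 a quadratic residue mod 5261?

yes

(-4126/5261)
  = (1135/5261)    [-4126 ≡ 1135 mod 5261]
  = (5261/1135)    [QR: 5261 ≡ 1 mod 4, sign kept]
  = (721/1135)    [5261 ≡ 721 mod 1135]
  = (1135/721)    [QR: 721 ≡ 1 mod 4, sign kept]
  = (414/721)    [1135 ≡ 414 mod 721]
  = (207/721)    [721 ≡ 1 mod 8 ⇒ (2/721) = +1]
  = (721/207)    [QR: 721 ≡ 1 mod 4, sign kept]
  = (100/207)    [721 ≡ 100 mod 207]
  = (25/207)    [207 ≡ 7 mod 8 ⇒ (2/207)^2 = +1]
  = (207/25)    [QR: 25 ≡ 1 mod 4, sign kept]
  = (7/25)    [207 ≡ 7 mod 25]
  = (25/7)    [QR: 25 ≡ 1 mod 4, sign kept]
  = (4/7)    [25 ≡ 4 mod 7]
  = (1/7)    [7 ≡ 7 mod 8 ⇒ (2/7)^2 = +1]
  = 1    [(1/7) = 1]
(-4126/5261) = 1, and 5261 is prime, so -4126 is a quadratic residue mod 5261.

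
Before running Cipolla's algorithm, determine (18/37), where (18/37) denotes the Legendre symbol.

-1

(18/37)
  = -(9/37)    [37 ≡ 5 mod 8 ⇒ (2/37) = -1]
  = -(37/9)    [QR: 9 ≡ 1 mod 4, sign kept]
  = -(1/9)    [37 ≡ 1 mod 9]
  = -1    [(1/9) = 1]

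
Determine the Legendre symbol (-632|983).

-1

(-632|983)
  = (351|983)    [-632 ≡ 351 mod 983]
  = -(983|351)    [QR: both ≡ 3 mod 4, sign flips]
  = -(281|351)    [983 ≡ 281 mod 351]
  = -(351|281)    [QR: 281 ≡ 1 mod 4, sign kept]
  = -(70|281)    [351 ≡ 70 mod 281]
  = -(35|281)    [281 ≡ 1 mod 8 ⇒ (2|281) = +1]
  = -(281|35)    [QR: 281 ≡ 1 mod 4, sign kept]
  = -(1|35)    [281 ≡ 1 mod 35]
  = -1    [(1|35) = 1]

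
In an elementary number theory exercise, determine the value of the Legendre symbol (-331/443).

-1

(-331/443)
  = (112/443)    [-331 ≡ 112 mod 443]
  = (7/443)    [443 ≡ 3 mod 8 ⇒ (2/443)^4 = +1]
  = -(443/7)    [QR: both ≡ 3 mod 4, sign flips]
  = -(2/7)    [443 ≡ 2 mod 7]
  = -(1/7)    [7 ≡ 7 mod 8 ⇒ (2/7) = +1]
  = -1    [(1/7) = 1]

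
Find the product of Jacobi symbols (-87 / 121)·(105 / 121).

1

By multiplicativity, (-87·105 / 121) = (-87 / 121)·(105 / 121).
First factor (-87 / 121):
(-87 / 121)
  = (87 / 121)    [121 ≡ 1 mod 4 ⇒ (-1 / 121) = +1]
  = (121 / 87)    [QR: 121 ≡ 1 mod 4, sign kept]
  = (34 / 87)    [121 ≡ 34 mod 87]
  = (17 / 87)    [87 ≡ 7 mod 8 ⇒ (2 / 87) = +1]
  = (87 / 17)    [QR: 17 ≡ 1 mod 4, sign kept]
  = (2 / 17)    [87 ≡ 2 mod 17]
  = (1 / 17)    [17 ≡ 1 mod 8 ⇒ (2 / 17) = +1]
  = 1    [(1 / 17) = 1]
Second factor (105 / 121):
(105 / 121)
  = (121 / 105)    [QR: 105 ≡ 1 mod 4, sign kept]
  = (16 / 105)    [121 ≡ 16 mod 105]
  = (1 / 105)    [105 ≡ 1 mod 8 ⇒ (2 / 105)^4 = +1]
  = 1    [(1 / 105) = 1]
Product: (1)·(1) = 1.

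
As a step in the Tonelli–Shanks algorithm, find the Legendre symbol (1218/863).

Reduce the numerator: 1218 ≡ 355 (mod 863), so (1218/863) = (355/863).
Both 355 ≡ 3 and 863 ≡ 3 (mod 4), so reciprocity gives (355/863) = -(863/355). Reduce: 863 ≡ 153 (mod 355). Now have -(153/355).
153 ≡ 1 (mod 4), so quadratic reciprocity gives (153/355) = (355/153). Reduce: 355 ≡ 49 (mod 153). Now have -(49/153).
49 ≡ 1 (mod 4), so quadratic reciprocity gives (49/153) = (153/49). Reduce: 153 ≡ 6 (mod 49). Now have -(6/49).
Factor out 2: 6 = 2·3. Since 49 ≡ 1 (mod 8), (2/49) = +1. Now have -(3/49).
49 ≡ 1 (mod 4), so quadratic reciprocity gives (3/49) = (49/3). Reduce: 49 ≡ 1 (mod 3). Now have -(1/3).
(1/3) = 1. Collecting the sign factors: -1.

-1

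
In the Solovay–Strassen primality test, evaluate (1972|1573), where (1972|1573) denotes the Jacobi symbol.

1

Reduce the numerator: 1972 ≡ 399 (mod 1573), so (1972|1573) = (399|1573).
1573 ≡ 1 (mod 4), so quadratic reciprocity gives (399|1573) = (1573|399). Reduce: 1573 ≡ 376 (mod 399). Now have (376|399).
Factor out 2: 376 = 2^3·47. Since 399 ≡ 7 (mod 8), (2|399) = +1, and (2|399)^3 = +1. Now have (47|399).
Both 47 ≡ 3 and 399 ≡ 3 (mod 4), so reciprocity gives (47|399) = -(399|47). Reduce: 399 ≡ 23 (mod 47). Now have -(23|47).
Both 23 ≡ 3 and 47 ≡ 3 (mod 4), so reciprocity gives (23|47) = -(47|23). Reduce: 47 ≡ 1 (mod 23). Now have (1|23).
(1|23) = 1. Collecting the sign factors: 1.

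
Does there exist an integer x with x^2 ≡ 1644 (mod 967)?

Reduce the numerator: 1644 ≡ 677 (mod 967), so (1644/967) = (677/967).
677 ≡ 1 (mod 4), so quadratic reciprocity gives (677/967) = (967/677). Reduce: 967 ≡ 290 (mod 677). Now have (290/677).
Factor out 2: 290 = 2·145. Since 677 ≡ 5 (mod 8), (2/677) = -1. Now have -(145/677).
145 ≡ 1 (mod 4), so quadratic reciprocity gives (145/677) = (677/145). Reduce: 677 ≡ 97 (mod 145). Now have -(97/145).
97 ≡ 1 (mod 4), so quadratic reciprocity gives (97/145) = (145/97). Reduce: 145 ≡ 48 (mod 97). Now have -(48/97).
Factor out 2: 48 = 2^4·3. Since 97 ≡ 1 (mod 8), (2/97) = +1, and (2/97)^4 = +1. Now have -(3/97).
97 ≡ 1 (mod 4), so quadratic reciprocity gives (3/97) = (97/3). Reduce: 97 ≡ 1 (mod 3). Now have -(1/3).
(1/3) = 1. Collecting the sign factors: -1.
(1644/967) = -1, and 967 is prime, so 1644 is not a quadratic residue mod 967.

no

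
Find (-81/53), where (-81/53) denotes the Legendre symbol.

1

Reduce the numerator: -81 ≡ 25 (mod 53), so (-81/53) = (25/53).
25 ≡ 1 (mod 4), so quadratic reciprocity gives (25/53) = (53/25). Reduce: 53 ≡ 3 (mod 25). Now have (3/25).
25 ≡ 1 (mod 4), so quadratic reciprocity gives (3/25) = (25/3). Reduce: 25 ≡ 1 (mod 3). Now have (1/3).
(1/3) = 1. Collecting the sign factors: 1.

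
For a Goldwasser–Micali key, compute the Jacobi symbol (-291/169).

1

Pull out -1: (-291/169) = (-1/169)·(291/169). Since 169 ≡ 1 (mod 4), (-1/169) = +1. Now have (291/169).
Reduce the numerator: 291 ≡ 122 (mod 169), so (291/169) = (122/169).
Factor out 2: 122 = 2·61. Since 169 ≡ 1 (mod 8), (2/169) = +1. Now have (61/169).
61 ≡ 1 (mod 4), so quadratic reciprocity gives (61/169) = (169/61). Reduce: 169 ≡ 47 (mod 61). Now have (47/61).
61 ≡ 1 (mod 4), so quadratic reciprocity gives (47/61) = (61/47). Reduce: 61 ≡ 14 (mod 47). Now have (14/47).
Factor out 2: 14 = 2·7. Since 47 ≡ 7 (mod 8), (2/47) = +1. Now have (7/47).
Both 7 ≡ 3 and 47 ≡ 3 (mod 4), so reciprocity gives (7/47) = -(47/7). Reduce: 47 ≡ 5 (mod 7). Now have -(5/7).
5 ≡ 1 (mod 4), so quadratic reciprocity gives (5/7) = (7/5). Reduce: 7 ≡ 2 (mod 5). Now have -(2/5).
Factor out 2: 2 = 2. Since 5 ≡ 5 (mod 8), (2/5) = -1. Now have (1/5).
(1/5) = 1. Collecting the sign factors: 1.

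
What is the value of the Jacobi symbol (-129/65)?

1

(-129/65)
  = (129/65)    [65 ≡ 1 mod 4 ⇒ (-1/65) = +1]
  = (64/65)    [129 ≡ 64 mod 65]
  = (1/65)    [65 ≡ 1 mod 8 ⇒ (2/65)^6 = +1]
  = 1    [(1/65) = 1]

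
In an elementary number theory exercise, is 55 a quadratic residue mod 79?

yes

(55/79)
  = -(79/55)    [QR: both ≡ 3 mod 4, sign flips]
  = -(24/55)    [79 ≡ 24 mod 55]
  = -(3/55)    [55 ≡ 7 mod 8 ⇒ (2/55)^3 = +1]
  = (55/3)    [QR: both ≡ 3 mod 4, sign flips]
  = (1/3)    [55 ≡ 1 mod 3]
  = 1    [(1/3) = 1]
(55/79) = 1, and 79 is prime, so 55 is a quadratic residue mod 79.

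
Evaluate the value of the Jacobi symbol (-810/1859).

Reduce the numerator: -810 ≡ 1049 (mod 1859), so (-810/1859) = (1049/1859).
1049 ≡ 1 (mod 4), so quadratic reciprocity gives (1049/1859) = (1859/1049). Reduce: 1859 ≡ 810 (mod 1049). Now have (810/1049).
Factor out 2: 810 = 2·405. Since 1049 ≡ 1 (mod 8), (2/1049) = +1. Now have (405/1049).
405 ≡ 1 (mod 4), so quadratic reciprocity gives (405/1049) = (1049/405). Reduce: 1049 ≡ 239 (mod 405). Now have (239/405).
405 ≡ 1 (mod 4), so quadratic reciprocity gives (239/405) = (405/239). Reduce: 405 ≡ 166 (mod 239). Now have (166/239).
Factor out 2: 166 = 2·83. Since 239 ≡ 7 (mod 8), (2/239) = +1. Now have (83/239).
Both 83 ≡ 3 and 239 ≡ 3 (mod 4), so reciprocity gives (83/239) = -(239/83). Reduce: 239 ≡ 73 (mod 83). Now have -(73/83).
73 ≡ 1 (mod 4), so quadratic reciprocity gives (73/83) = (83/73). Reduce: 83 ≡ 10 (mod 73). Now have -(10/73).
Factor out 2: 10 = 2·5. Since 73 ≡ 1 (mod 8), (2/73) = +1. Now have -(5/73).
5 ≡ 1 (mod 4), so quadratic reciprocity gives (5/73) = (73/5). Reduce: 73 ≡ 3 (mod 5). Now have -(3/5).
5 ≡ 1 (mod 4), so quadratic reciprocity gives (3/5) = (5/3). Reduce: 5 ≡ 2 (mod 3). Now have -(2/3).
Factor out 2: 2 = 2. Since 3 ≡ 3 (mod 8), (2/3) = -1. Now have (1/3).
(1/3) = 1. Collecting the sign factors: 1.

1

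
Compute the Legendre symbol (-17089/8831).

-1

(-17089/8831)
  = -(17089/8831)    [8831 ≡ 3 mod 4 ⇒ (-1/8831) = -1]
  = -(8258/8831)    [17089 ≡ 8258 mod 8831]
  = -(4129/8831)    [8831 ≡ 7 mod 8 ⇒ (2/8831) = +1]
  = -(8831/4129)    [QR: 4129 ≡ 1 mod 4, sign kept]
  = -(573/4129)    [8831 ≡ 573 mod 4129]
  = -(4129/573)    [QR: 573 ≡ 1 mod 4, sign kept]
  = -(118/573)    [4129 ≡ 118 mod 573]
  = (59/573)    [573 ≡ 5 mod 8 ⇒ (2/573) = -1]
  = (573/59)    [QR: 573 ≡ 1 mod 4, sign kept]
  = (42/59)    [573 ≡ 42 mod 59]
  = -(21/59)    [59 ≡ 3 mod 8 ⇒ (2/59) = -1]
  = -(59/21)    [QR: 21 ≡ 1 mod 4, sign kept]
  = -(17/21)    [59 ≡ 17 mod 21]
  = -(21/17)    [QR: 17 ≡ 1 mod 4, sign kept]
  = -(4/17)    [21 ≡ 4 mod 17]
  = -(1/17)    [17 ≡ 1 mod 8 ⇒ (2/17)^2 = +1]
  = -1    [(1/17) = 1]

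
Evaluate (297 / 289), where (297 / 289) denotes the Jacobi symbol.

1

(297 / 289)
  = (8 / 289)    [297 ≡ 8 mod 289]
  = (1 / 289)    [289 ≡ 1 mod 8 ⇒ (2 / 289)^3 = +1]
  = 1    [(1 / 289) = 1]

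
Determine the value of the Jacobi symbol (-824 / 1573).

-1

Reduce the numerator: -824 ≡ 749 (mod 1573), so (-824 / 1573) = (749 / 1573).
749 ≡ 1 (mod 4), so quadratic reciprocity gives (749 / 1573) = (1573 / 749). Reduce: 1573 ≡ 75 (mod 749). Now have (75 / 749).
749 ≡ 1 (mod 4), so quadratic reciprocity gives (75 / 749) = (749 / 75). Reduce: 749 ≡ 74 (mod 75). Now have (74 / 75).
Factor out 2: 74 = 2·37. Since 75 ≡ 3 (mod 8), (2 / 75) = -1. Now have -(37 / 75).
37 ≡ 1 (mod 4), so quadratic reciprocity gives (37 / 75) = (75 / 37). Reduce: 75 ≡ 1 (mod 37). Now have -(1 / 37).
(1 / 37) = 1. Collecting the sign factors: -1.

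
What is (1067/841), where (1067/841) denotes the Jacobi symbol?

Reduce the numerator: 1067 ≡ 226 (mod 841), so (1067/841) = (226/841).
Factor out 2: 226 = 2·113. Since 841 ≡ 1 (mod 8), (2/841) = +1. Now have (113/841).
113 ≡ 1 (mod 4), so quadratic reciprocity gives (113/841) = (841/113). Reduce: 841 ≡ 50 (mod 113). Now have (50/113).
Factor out 2: 50 = 2·25. Since 113 ≡ 1 (mod 8), (2/113) = +1. Now have (25/113).
25 ≡ 1 (mod 4), so quadratic reciprocity gives (25/113) = (113/25). Reduce: 113 ≡ 13 (mod 25). Now have (13/25).
13 ≡ 1 (mod 4), so quadratic reciprocity gives (13/25) = (25/13). Reduce: 25 ≡ 12 (mod 13). Now have (12/13).
Factor out 2: 12 = 2^2·3. Since 13 ≡ 5 (mod 8), (2/13) = -1, and (2/13)^2 = +1. Now have (3/13).
13 ≡ 1 (mod 4), so quadratic reciprocity gives (3/13) = (13/3). Reduce: 13 ≡ 1 (mod 3). Now have (1/3).
(1/3) = 1. Collecting the sign factors: 1.

1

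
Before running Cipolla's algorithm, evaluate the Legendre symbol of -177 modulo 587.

Pull out -1: (-177/587) = (-1/587)·(177/587). Since 587 ≡ 3 (mod 4), (-1/587) = -1. Now have -(177/587).
177 ≡ 1 (mod 4), so quadratic reciprocity gives (177/587) = (587/177). Reduce: 587 ≡ 56 (mod 177). Now have -(56/177).
Factor out 2: 56 = 2^3·7. Since 177 ≡ 1 (mod 8), (2/177) = +1, and (2/177)^3 = +1. Now have -(7/177).
177 ≡ 1 (mod 4), so quadratic reciprocity gives (7/177) = (177/7). Reduce: 177 ≡ 2 (mod 7). Now have -(2/7).
Factor out 2: 2 = 2. Since 7 ≡ 7 (mod 8), (2/7) = +1. Now have -(1/7).
(1/7) = 1. Collecting the sign factors: -1.

-1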